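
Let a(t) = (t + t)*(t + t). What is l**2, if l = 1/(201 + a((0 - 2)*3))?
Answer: 1/119025 ≈ 8.4016e-6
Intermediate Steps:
a(t) = 4*t**2 (a(t) = (2*t)*(2*t) = 4*t**2)
l = 1/345 (l = 1/(201 + 4*((0 - 2)*3)**2) = 1/(201 + 4*(-2*3)**2) = 1/(201 + 4*(-6)**2) = 1/(201 + 4*36) = 1/(201 + 144) = 1/345 ≈ 0.0028986)
l**2 = (1/345)**2 = 1/119025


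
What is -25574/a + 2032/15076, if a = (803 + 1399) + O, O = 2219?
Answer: -94142538/16662749 ≈ -5.6499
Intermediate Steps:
a = 4421 (a = (803 + 1399) + 2219 = 2202 + 2219 = 4421)
-25574/a + 2032/15076 = -25574/4421 + 2032/15076 = -25574*1/4421 + 2032*(1/15076) = -25574/4421 + 508/3769 = -94142538/16662749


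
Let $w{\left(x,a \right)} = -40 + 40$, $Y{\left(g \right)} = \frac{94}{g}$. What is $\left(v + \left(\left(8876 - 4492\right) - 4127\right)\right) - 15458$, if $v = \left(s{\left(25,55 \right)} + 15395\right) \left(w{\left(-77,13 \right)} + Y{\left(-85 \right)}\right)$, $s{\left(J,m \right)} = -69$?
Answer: $- \frac{2732729}{85} \approx -32150.0$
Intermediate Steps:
$w{\left(x,a \right)} = 0$
$v = - \frac{1440644}{85}$ ($v = \left(-69 + 15395\right) \left(0 + \frac{94}{-85}\right) = 15326 \left(0 + 94 \left(- \frac{1}{85}\right)\right) = 15326 \left(0 - \frac{94}{85}\right) = 15326 \left(- \frac{94}{85}\right) = - \frac{1440644}{85} \approx -16949.0$)
$\left(v + \left(\left(8876 - 4492\right) - 4127\right)\right) - 15458 = \left(- \frac{1440644}{85} + \left(\left(8876 - 4492\right) - 4127\right)\right) - 15458 = \left(- \frac{1440644}{85} + \left(4384 - 4127\right)\right) - 15458 = \left(- \frac{1440644}{85} + 257\right) - 15458 = - \frac{1418799}{85} - 15458 = - \frac{2732729}{85}$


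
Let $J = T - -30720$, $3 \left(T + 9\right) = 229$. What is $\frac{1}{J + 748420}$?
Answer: $\frac{3}{2337622} \approx 1.2834 \cdot 10^{-6}$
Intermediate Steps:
$T = \frac{202}{3}$ ($T = -9 + \frac{1}{3} \cdot 229 = -9 + \frac{229}{3} = \frac{202}{3} \approx 67.333$)
$J = \frac{92362}{3}$ ($J = \frac{202}{3} - -30720 = \frac{202}{3} + 30720 = \frac{92362}{3} \approx 30787.0$)
$\frac{1}{J + 748420} = \frac{1}{\frac{92362}{3} + 748420} = \frac{1}{\frac{2337622}{3}} = \frac{3}{2337622}$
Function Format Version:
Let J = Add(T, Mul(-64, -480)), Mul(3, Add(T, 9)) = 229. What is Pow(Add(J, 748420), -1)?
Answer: Rational(3, 2337622) ≈ 1.2834e-6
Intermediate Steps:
T = Rational(202, 3) (T = Add(-9, Mul(Rational(1, 3), 229)) = Add(-9, Rational(229, 3)) = Rational(202, 3) ≈ 67.333)
J = Rational(92362, 3) (J = Add(Rational(202, 3), Mul(-64, -480)) = Add(Rational(202, 3), 30720) = Rational(92362, 3) ≈ 30787.)
Pow(Add(J, 748420), -1) = Pow(Add(Rational(92362, 3), 748420), -1) = Pow(Rational(2337622, 3), -1) = Rational(3, 2337622)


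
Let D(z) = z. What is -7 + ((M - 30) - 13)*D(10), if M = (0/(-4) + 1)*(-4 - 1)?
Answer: -487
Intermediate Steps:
M = -5 (M = (0*(-1/4) + 1)*(-5) = (0 + 1)*(-5) = 1*(-5) = -5)
-7 + ((M - 30) - 13)*D(10) = -7 + ((-5 - 30) - 13)*10 = -7 + (-35 - 13)*10 = -7 - 48*10 = -7 - 480 = -487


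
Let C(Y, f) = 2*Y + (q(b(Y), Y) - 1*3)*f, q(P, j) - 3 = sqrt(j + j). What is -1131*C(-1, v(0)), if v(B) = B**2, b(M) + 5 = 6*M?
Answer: 2262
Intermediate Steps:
b(M) = -5 + 6*M
q(P, j) = 3 + sqrt(2)*sqrt(j) (q(P, j) = 3 + sqrt(j + j) = 3 + sqrt(2*j) = 3 + sqrt(2)*sqrt(j))
C(Y, f) = 2*Y + f*sqrt(2)*sqrt(Y) (C(Y, f) = 2*Y + ((3 + sqrt(2)*sqrt(Y)) - 1*3)*f = 2*Y + ((3 + sqrt(2)*sqrt(Y)) - 3)*f = 2*Y + (sqrt(2)*sqrt(Y))*f = 2*Y + f*sqrt(2)*sqrt(Y))
-1131*C(-1, v(0)) = -1131*(2*(-1) + 0**2*sqrt(2)*sqrt(-1)) = -1131*(-2 + 0*sqrt(2)*I) = -1131*(-2 + 0) = -1131*(-2) = 2262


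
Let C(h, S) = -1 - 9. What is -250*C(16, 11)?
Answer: 2500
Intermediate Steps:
C(h, S) = -10
-250*C(16, 11) = -250*(-10) = 2500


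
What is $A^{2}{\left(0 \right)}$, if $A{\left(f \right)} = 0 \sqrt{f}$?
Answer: $0$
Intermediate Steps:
$A{\left(f \right)} = 0$
$A^{2}{\left(0 \right)} = 0^{2} = 0$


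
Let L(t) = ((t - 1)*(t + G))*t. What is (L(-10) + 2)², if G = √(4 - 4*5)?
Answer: 1012004 - 966240*I ≈ 1.012e+6 - 9.6624e+5*I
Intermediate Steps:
G = 4*I (G = √(4 - 20) = √(-16) = 4*I ≈ 4.0*I)
L(t) = t*(-1 + t)*(t + 4*I) (L(t) = ((t - 1)*(t + 4*I))*t = ((-1 + t)*(t + 4*I))*t = t*(-1 + t)*(t + 4*I))
(L(-10) + 2)² = (-10*((-10)² - 1*(-10) - 4*I + 4*I*(-10)) + 2)² = (-10*(100 + 10 - 4*I - 40*I) + 2)² = (-10*(110 - 44*I) + 2)² = ((-1100 + 440*I) + 2)² = (-1098 + 440*I)²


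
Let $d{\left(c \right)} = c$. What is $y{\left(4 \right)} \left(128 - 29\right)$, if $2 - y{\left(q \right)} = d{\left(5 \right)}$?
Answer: $-297$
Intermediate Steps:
$y{\left(q \right)} = -3$ ($y{\left(q \right)} = 2 - 5 = -3$)
$y{\left(4 \right)} \left(128 - 29\right) = - 3 \left(128 - 29\right) = \left(-3\right) 99 = -297$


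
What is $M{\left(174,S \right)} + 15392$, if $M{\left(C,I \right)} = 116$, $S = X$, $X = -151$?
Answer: $15508$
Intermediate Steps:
$S = -151$
$M{\left(174,S \right)} + 15392 = 116 + 15392 = 15508$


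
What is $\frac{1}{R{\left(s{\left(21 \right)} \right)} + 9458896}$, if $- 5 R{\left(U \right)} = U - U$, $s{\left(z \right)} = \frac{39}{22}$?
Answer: $\frac{1}{9458896} \approx 1.0572 \cdot 10^{-7}$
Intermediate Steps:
$s{\left(z \right)} = \frac{39}{22}$ ($s{\left(z \right)} = 39 \cdot \frac{1}{22} = \frac{39}{22}$)
$R{\left(U \right)} = 0$ ($R{\left(U \right)} = - \frac{U - U}{5} = \left(- \frac{1}{5}\right) 0 = 0$)
$\frac{1}{R{\left(s{\left(21 \right)} \right)} + 9458896} = \frac{1}{0 + 9458896} = \frac{1}{9458896}$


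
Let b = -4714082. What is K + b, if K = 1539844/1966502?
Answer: -4635125070660/983251 ≈ -4.7141e+6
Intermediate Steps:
K = 769922/983251 (K = 1539844*(1/1966502) = 769922/983251 ≈ 0.78304)
K + b = 769922/983251 - 4714082 = -4635125070660/983251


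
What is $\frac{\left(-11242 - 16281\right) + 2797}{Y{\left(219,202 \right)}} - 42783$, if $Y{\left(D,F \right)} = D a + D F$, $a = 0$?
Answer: $- \frac{315443180}{7373} \approx -42784.0$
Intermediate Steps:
$Y{\left(D,F \right)} = D F$ ($Y{\left(D,F \right)} = D 0 + D F = 0 + D F = D F$)
$\frac{\left(-11242 - 16281\right) + 2797}{Y{\left(219,202 \right)}} - 42783 = \frac{\left(-11242 - 16281\right) + 2797}{219 \cdot 202} - 42783 = \frac{-27523 + 2797}{44238} - 42783 = \left(-24726\right) \frac{1}{44238} - 42783 = - \frac{4121}{7373} - 42783 = - \frac{315443180}{7373}$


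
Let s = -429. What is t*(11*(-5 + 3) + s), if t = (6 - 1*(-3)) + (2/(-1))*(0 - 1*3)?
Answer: -6765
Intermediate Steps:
t = 15 (t = (6 + 3) + (2*(-1))*(0 - 3) = 9 - 2*(-3) = 9 + 6 = 15)
t*(11*(-5 + 3) + s) = 15*(11*(-5 + 3) - 429) = 15*(11*(-2) - 429) = 15*(-22 - 429) = 15*(-451) = -6765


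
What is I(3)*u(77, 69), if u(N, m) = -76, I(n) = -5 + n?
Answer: 152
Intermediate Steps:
I(3)*u(77, 69) = (-5 + 3)*(-76) = -2*(-76) = 152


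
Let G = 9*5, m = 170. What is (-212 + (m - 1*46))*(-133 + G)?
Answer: 7744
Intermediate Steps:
G = 45
(-212 + (m - 1*46))*(-133 + G) = (-212 + (170 - 1*46))*(-133 + 45) = (-212 + (170 - 46))*(-88) = (-212 + 124)*(-88) = -88*(-88) = 7744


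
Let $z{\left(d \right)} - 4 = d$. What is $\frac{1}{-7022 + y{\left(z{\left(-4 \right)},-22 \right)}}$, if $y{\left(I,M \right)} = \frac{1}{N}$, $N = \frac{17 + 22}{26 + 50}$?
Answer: $- \frac{39}{273782} \approx -0.00014245$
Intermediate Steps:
$z{\left(d \right)} = 4 + d$
$N = \frac{39}{76} \approx 0.51316$
$y{\left(I,M \right)} = \frac{76}{39}$ ($y{\left(I,M \right)} = \frac{1}{\frac{39}{76}} = \frac{76}{39}$)
$\frac{1}{-7022 + y{\left(z{\left(-4 \right)},-22 \right)}} = \frac{1}{-7022 + \frac{76}{39}} = \frac{1}{- \frac{273782}{39}} = - \frac{39}{273782}$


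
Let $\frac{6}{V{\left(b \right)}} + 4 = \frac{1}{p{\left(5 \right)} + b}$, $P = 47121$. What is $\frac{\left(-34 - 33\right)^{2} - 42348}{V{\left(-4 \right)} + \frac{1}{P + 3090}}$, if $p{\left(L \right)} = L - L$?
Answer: $\frac{32315950233}{1205047} \approx 26817.0$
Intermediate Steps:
$p{\left(L \right)} = 0$
$V{\left(b \right)} = \frac{6}{-4 + \frac{1}{b}}$ ($V{\left(b \right)} = \frac{6}{-4 + \frac{1}{0 + b}} = \frac{6}{-4 + \frac{1}{b}}$)
$\frac{\left(-34 - 33\right)^{2} - 42348}{V{\left(-4 \right)} + \frac{1}{P + 3090}} = \frac{\left(-34 - 33\right)^{2} - 42348}{\left(-6\right) \left(-4\right) \frac{1}{-1 + 4 \left(-4\right)} + \frac{1}{47121 + 3090}} = \frac{\left(-67\right)^{2} - 42348}{\left(-6\right) \left(-4\right) \frac{1}{-1 - 16} + \frac{1}{50211}} = \frac{4489 - 42348}{\left(-6\right) \left(-4\right) \frac{1}{-17} + \frac{1}{50211}} = - \frac{37859}{\left(-6\right) \left(-4\right) \left(- \frac{1}{17}\right) + \frac{1}{50211}} = - \frac{37859}{- \frac{24}{17} + \frac{1}{50211}} = - \frac{37859}{- \frac{1205047}{853587}} = \left(-37859\right) \left(- \frac{853587}{1205047}\right) = \frac{32315950233}{1205047}$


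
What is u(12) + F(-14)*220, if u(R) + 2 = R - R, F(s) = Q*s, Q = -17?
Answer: 52358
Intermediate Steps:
F(s) = -17*s
u(R) = -2 (u(R) = -2 + (R - R) = -2 + 0 = -2)
u(12) + F(-14)*220 = -2 - 17*(-14)*220 = -2 + 238*220 = -2 + 52360 = 52358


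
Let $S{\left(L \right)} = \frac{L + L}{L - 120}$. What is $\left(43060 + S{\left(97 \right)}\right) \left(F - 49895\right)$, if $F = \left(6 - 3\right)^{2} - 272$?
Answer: $- \frac{49665749388}{23} \approx -2.1594 \cdot 10^{9}$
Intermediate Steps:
$S{\left(L \right)} = \frac{2 L}{-120 + L}$
$F = -263$ ($F = 3^{2} - 272 = 9 - 272 = -263$)
$\left(43060 + S{\left(97 \right)}\right) \left(F - 49895\right) = \left(43060 + 2 \cdot 97 \frac{1}{-120 + 97}\right) \left(-263 - 49895\right) = \left(43060 + 2 \cdot 97 \frac{1}{-23}\right) \left(-50158\right) = \left(43060 + 2 \cdot 97 \left(- \frac{1}{23}\right)\right) \left(-50158\right) = \left(43060 - \frac{194}{23}\right) \left(-50158\right) = \frac{990186}{23} \left(-50158\right) = - \frac{49665749388}{23}$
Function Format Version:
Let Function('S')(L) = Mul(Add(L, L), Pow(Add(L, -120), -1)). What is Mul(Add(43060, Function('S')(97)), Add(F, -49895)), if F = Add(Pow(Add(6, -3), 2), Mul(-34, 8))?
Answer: Rational(-49665749388, 23) ≈ -2.1594e+9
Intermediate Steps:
Function('S')(L) = Mul(2, L, Pow(Add(-120, L), -1)) (Function('S')(L) = Mul(Mul(2, L), Pow(Add(-120, L), -1)) = Mul(2, L, Pow(Add(-120, L), -1)))
F = -263 (F = Add(Pow(3, 2), -272) = Add(9, -272) = -263)
Mul(Add(43060, Function('S')(97)), Add(F, -49895)) = Mul(Add(43060, Mul(2, 97, Pow(Add(-120, 97), -1))), Add(-263, -49895)) = Mul(Add(43060, Mul(2, 97, Pow(-23, -1))), -50158) = Mul(Add(43060, Mul(2, 97, Rational(-1, 23))), -50158) = Mul(Add(43060, Rational(-194, 23)), -50158) = Mul(Rational(990186, 23), -50158) = Rational(-49665749388, 23)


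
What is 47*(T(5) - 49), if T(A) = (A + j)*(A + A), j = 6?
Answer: 2867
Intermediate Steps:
T(A) = 2*A*(6 + A) (T(A) = (A + 6)*(A + A) = (6 + A)*(2*A) = 2*A*(6 + A))
47*(T(5) - 49) = 47*(2*5*(6 + 5) - 49) = 47*(2*5*11 - 49) = 47*(110 - 49) = 47*61 = 2867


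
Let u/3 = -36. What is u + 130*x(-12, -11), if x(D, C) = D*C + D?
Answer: 15492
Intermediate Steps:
u = -108 (u = 3*(-36) = -108)
x(D, C) = D + C*D (x(D, C) = C*D + D = D + C*D)
u + 130*x(-12, -11) = -108 + 130*(-12*(1 - 11)) = -108 + 130*(-12*(-10)) = -108 + 130*120 = -108 + 15600 = 15492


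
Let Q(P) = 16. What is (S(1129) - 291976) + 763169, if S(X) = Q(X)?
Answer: 471209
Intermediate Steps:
S(X) = 16
(S(1129) - 291976) + 763169 = (16 - 291976) + 763169 = -291960 + 763169 = 471209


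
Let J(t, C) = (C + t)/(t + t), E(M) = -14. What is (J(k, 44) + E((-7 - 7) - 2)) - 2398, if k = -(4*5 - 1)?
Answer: -91681/38 ≈ -2412.7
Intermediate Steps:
k = -19 (k = -(20 - 1) = -1*19 = -19)
J(t, C) = (C + t)/(2*t) (J(t, C) = (C + t)/((2*t)) = (C + t)*(1/(2*t)) = (C + t)/(2*t))
(J(k, 44) + E((-7 - 7) - 2)) - 2398 = ((1/2)*(44 - 19)/(-19) - 14) - 2398 = ((1/2)*(-1/19)*25 - 14) - 2398 = (-25/38 - 14) - 2398 = -557/38 - 2398 = -91681/38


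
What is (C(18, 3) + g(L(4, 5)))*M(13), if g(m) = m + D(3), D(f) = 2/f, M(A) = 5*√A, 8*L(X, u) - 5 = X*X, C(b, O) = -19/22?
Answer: 3205*√13/264 ≈ 43.772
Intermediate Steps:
C(b, O) = -19/22 (C(b, O) = -19*1/22 = -19/22)
L(X, u) = 5/8 + X²/8 (L(X, u) = 5/8 + (X*X)/8 = 5/8 + X²/8)
g(m) = ⅔ + m (g(m) = m + 2/3 = m + 2*(⅓) = m + ⅔ = ⅔ + m)
(C(18, 3) + g(L(4, 5)))*M(13) = (-19/22 + (⅔ + (5/8 + (⅛)*4²)))*(5*√13) = (-19/22 + (⅔ + (5/8 + (⅛)*16)))*(5*√13) = (-19/22 + (⅔ + (5/8 + 2)))*(5*√13) = (-19/22 + (⅔ + 21/8))*(5*√13) = (-19/22 + 79/24)*(5*√13) = 641*(5*√13)/264 = 3205*√13/264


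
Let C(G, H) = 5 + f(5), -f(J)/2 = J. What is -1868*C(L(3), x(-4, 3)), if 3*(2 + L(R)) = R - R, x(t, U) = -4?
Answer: 9340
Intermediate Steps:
f(J) = -2*J
L(R) = -2 (L(R) = -2 + (R - R)/3 = -2 + (⅓)*0 = -2 + 0 = -2)
C(G, H) = -5 (C(G, H) = 5 - 2*5 = 5 - 10 = -5)
-1868*C(L(3), x(-4, 3)) = -1868*(-5) = 9340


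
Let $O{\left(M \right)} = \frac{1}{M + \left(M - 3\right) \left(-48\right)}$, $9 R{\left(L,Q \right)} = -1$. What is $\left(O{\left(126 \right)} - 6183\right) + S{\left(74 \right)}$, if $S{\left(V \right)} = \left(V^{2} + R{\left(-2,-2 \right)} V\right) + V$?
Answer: $- \frac{3704983}{5778} \approx -641.22$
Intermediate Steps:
$R{\left(L,Q \right)} = - \frac{1}{9}$ ($R{\left(L,Q \right)} = \frac{1}{9} \left(-1\right) = - \frac{1}{9}$)
$O{\left(M \right)} = \frac{1}{144 - 47 M}$ ($O{\left(M \right)} = \frac{1}{M + \left(M - 3\right) \left(-48\right)} = \frac{1}{M + \left(-3 + M\right) \left(-48\right)} = \frac{1}{M - \left(-144 + 48 M\right)} = \frac{1}{144 - 47 M}$)
$S{\left(V \right)} = V^{2} + \frac{8 V}{9}$ ($S{\left(V \right)} = \left(V^{2} - \frac{V}{9}\right) + V = V^{2} + \frac{8 V}{9}$)
$\left(O{\left(126 \right)} - 6183\right) + S{\left(74 \right)} = \left(- \frac{1}{-144 + 47 \cdot 126} - 6183\right) + \frac{1}{9} \cdot 74 \left(8 + 9 \cdot 74\right) = \left(- \frac{1}{-144 + 5922} - 6183\right) + \frac{1}{9} \cdot 74 \left(8 + 666\right) = \left(- \frac{1}{5778} - 6183\right) + \frac{1}{9} \cdot 74 \cdot 674 = \left(\left(-1\right) \frac{1}{5778} - 6183\right) + \frac{49876}{9} = \left(- \frac{1}{5778} - 6183\right) + \frac{49876}{9} = - \frac{35725375}{5778} + \frac{49876}{9} = - \frac{3704983}{5778}$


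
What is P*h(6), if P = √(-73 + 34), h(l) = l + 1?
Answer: 7*I*√39 ≈ 43.715*I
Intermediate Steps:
h(l) = 1 + l
P = I*√39 (P = √(-39) = I*√39 ≈ 6.245*I)
P*h(6) = (I*√39)*(1 + 6) = (I*√39)*7 = 7*I*√39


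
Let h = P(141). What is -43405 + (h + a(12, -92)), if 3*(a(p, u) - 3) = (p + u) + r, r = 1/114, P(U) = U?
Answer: -14804381/342 ≈ -43288.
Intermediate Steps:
r = 1/114 ≈ 0.0087719
a(p, u) = 1027/342 + p/3 + u/3 (a(p, u) = 3 + ((p + u) + 1/114)/3 = 3 + (1/114 + p + u)/3 = 3 + (1/342 + p/3 + u/3) = 1027/342 + p/3 + u/3)
h = 141
-43405 + (h + a(12, -92)) = -43405 + (141 + (1027/342 + (⅓)*12 + (⅓)*(-92))) = -43405 + (141 + (1027/342 + 4 - 92/3)) = -43405 + (141 - 8093/342) = -43405 + 40129/342 = -14804381/342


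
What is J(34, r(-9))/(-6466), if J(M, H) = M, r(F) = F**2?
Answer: -17/3233 ≈ -0.0052583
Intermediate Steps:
J(34, r(-9))/(-6466) = 34/(-6466) = 34*(-1/6466) = -17/3233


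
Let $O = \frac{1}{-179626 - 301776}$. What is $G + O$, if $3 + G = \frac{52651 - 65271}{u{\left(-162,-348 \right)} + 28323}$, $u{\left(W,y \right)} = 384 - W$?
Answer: $- \frac{47768105123}{13897594338} \approx -3.4371$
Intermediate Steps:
$G = - \frac{99227}{28869}$ ($G = -3 + \frac{52651 - 65271}{\left(384 - -162\right) + 28323} = -3 - \frac{12620}{\left(384 + 162\right) + 28323} = -3 - \frac{12620}{546 + 28323} = -3 - \frac{12620}{28869} = - \frac{99227}{28869} \approx -3.4371$)
$O = - \frac{1}{481402}$ ($O = \frac{1}{-481402} = - \frac{1}{481402} \approx -2.0773 \cdot 10^{-6}$)
$G + O = - \frac{99227}{28869} - \frac{1}{481402} = - \frac{47768105123}{13897594338}$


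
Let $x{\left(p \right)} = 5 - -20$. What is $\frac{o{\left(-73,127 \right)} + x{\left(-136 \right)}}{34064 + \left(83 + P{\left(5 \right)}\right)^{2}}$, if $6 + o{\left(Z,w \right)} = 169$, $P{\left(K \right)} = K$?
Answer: $\frac{47}{10452} \approx 0.0044967$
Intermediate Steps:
$o{\left(Z,w \right)} = 163$ ($o{\left(Z,w \right)} = -6 + 169 = 163$)
$x{\left(p \right)} = 25$ ($x{\left(p \right)} = 5 + 20 = 25$)
$\frac{o{\left(-73,127 \right)} + x{\left(-136 \right)}}{34064 + \left(83 + P{\left(5 \right)}\right)^{2}} = \frac{163 + 25}{34064 + \left(83 + 5\right)^{2}} = \frac{188}{34064 + 88^{2}} = \frac{188}{34064 + 7744} = \frac{188}{41808} = 188 \cdot \frac{1}{41808} = \frac{47}{10452}$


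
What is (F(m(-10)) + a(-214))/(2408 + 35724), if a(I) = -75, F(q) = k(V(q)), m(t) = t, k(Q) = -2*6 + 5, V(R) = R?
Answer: -41/19066 ≈ -0.0021504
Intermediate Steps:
k(Q) = -7 (k(Q) = -12 + 5 = -7)
F(q) = -7
(F(m(-10)) + a(-214))/(2408 + 35724) = (-7 - 75)/(2408 + 35724) = -82/38132 = -82*1/38132 = -41/19066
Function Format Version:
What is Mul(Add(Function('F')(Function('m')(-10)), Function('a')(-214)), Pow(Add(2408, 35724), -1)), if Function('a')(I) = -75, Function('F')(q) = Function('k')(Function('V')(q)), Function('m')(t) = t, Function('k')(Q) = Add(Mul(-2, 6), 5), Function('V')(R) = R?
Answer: Rational(-41, 19066) ≈ -0.0021504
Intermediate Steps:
Function('k')(Q) = -7 (Function('k')(Q) = Add(-12, 5) = -7)
Function('F')(q) = -7
Mul(Add(Function('F')(Function('m')(-10)), Function('a')(-214)), Pow(Add(2408, 35724), -1)) = Mul(Add(-7, -75), Pow(Add(2408, 35724), -1)) = Mul(-82, Pow(38132, -1)) = Mul(-82, Rational(1, 38132)) = Rational(-41, 19066)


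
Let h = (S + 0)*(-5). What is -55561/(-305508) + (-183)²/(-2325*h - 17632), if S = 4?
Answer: 211340935/157489374 ≈ 1.3419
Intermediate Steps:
h = -20 (h = (4 + 0)*(-5) = 4*(-5) = -20)
-55561/(-305508) + (-183)²/(-2325*h - 17632) = -55561/(-305508) + (-183)²/(-2325*(-20) - 17632) = -55561*(-1/305508) + 33489/(46500 - 17632) = 55561/305508 + 33489/28868 = 211340935/157489374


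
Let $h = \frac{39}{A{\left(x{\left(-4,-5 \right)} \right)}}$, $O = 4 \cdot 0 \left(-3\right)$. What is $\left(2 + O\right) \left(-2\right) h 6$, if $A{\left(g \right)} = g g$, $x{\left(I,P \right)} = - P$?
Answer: $- \frac{936}{25} \approx -37.44$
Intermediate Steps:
$O = 0$ ($O = 0 \left(-3\right) = 0$)
$A{\left(g \right)} = g^{2}$
$h = \frac{39}{25}$ ($h = \frac{39}{\left(\left(-1\right) \left(-5\right)\right)^{2}} = \frac{39}{5^{2}} = \frac{39}{25} \approx 1.56$)
$\left(2 + O\right) \left(-2\right) h 6 = \left(2 + 0\right) \left(-2\right) \frac{39}{25} \cdot 6 = 2 \left(-2\right) \frac{39}{25} \cdot 6 = \left(-4\right) \frac{39}{25} \cdot 6 = \left(- \frac{156}{25}\right) 6 = - \frac{936}{25}$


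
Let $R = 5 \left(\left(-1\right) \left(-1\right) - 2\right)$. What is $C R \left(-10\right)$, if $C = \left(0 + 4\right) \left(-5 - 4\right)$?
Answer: $-1800$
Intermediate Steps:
$C = -36$ ($C = 4 \left(-9\right) = -36$)
$R = -5$ ($R = 5 \left(1 - 2\right) = 5 \left(-1\right) = -5$)
$C R \left(-10\right) = \left(-36\right) \left(-5\right) \left(-10\right) = 180 \left(-10\right) = -1800$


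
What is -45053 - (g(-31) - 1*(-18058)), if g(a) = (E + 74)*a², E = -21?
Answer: -114044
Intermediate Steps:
g(a) = 53*a² (g(a) = (-21 + 74)*a² = 53*a²)
-45053 - (g(-31) - 1*(-18058)) = -45053 - (53*(-31)² - 1*(-18058)) = -45053 - (53*961 + 18058) = -45053 - (50933 + 18058) = -45053 - 1*68991 = -45053 - 68991 = -114044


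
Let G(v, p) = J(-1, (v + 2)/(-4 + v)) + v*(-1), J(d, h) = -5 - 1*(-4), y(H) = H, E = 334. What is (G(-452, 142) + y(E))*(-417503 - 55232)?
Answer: -371096975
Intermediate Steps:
J(d, h) = -1 (J(d, h) = -5 + 4 = -1)
G(v, p) = -1 - v (G(v, p) = -1 + v*(-1) = -1 - v)
(G(-452, 142) + y(E))*(-417503 - 55232) = ((-1 - 1*(-452)) + 334)*(-417503 - 55232) = ((-1 + 452) + 334)*(-472735) = (451 + 334)*(-472735) = 785*(-472735) = -371096975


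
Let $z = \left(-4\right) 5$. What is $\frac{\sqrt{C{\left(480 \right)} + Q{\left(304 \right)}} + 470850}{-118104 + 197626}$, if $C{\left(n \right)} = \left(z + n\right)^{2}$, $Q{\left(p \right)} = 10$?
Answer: $\frac{235425}{39761} + \frac{\sqrt{211610}}{79522} \approx 5.9268$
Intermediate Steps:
$z = -20$
$C{\left(n \right)} = \left(-20 + n\right)^{2}$
$\frac{\sqrt{C{\left(480 \right)} + Q{\left(304 \right)}} + 470850}{-118104 + 197626} = \frac{\sqrt{\left(-20 + 480\right)^{2} + 10} + 470850}{-118104 + 197626} = \frac{\sqrt{460^{2} + 10} + 470850}{79522} = \left(\sqrt{211600 + 10} + 470850\right) \frac{1}{79522} = \left(\sqrt{211610} + 470850\right) \frac{1}{79522} = \left(470850 + \sqrt{211610}\right) \frac{1}{79522} = \frac{235425}{39761} + \frac{\sqrt{211610}}{79522}$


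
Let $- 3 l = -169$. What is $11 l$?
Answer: $\frac{1859}{3} \approx 619.67$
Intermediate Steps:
$l = \frac{169}{3}$ ($l = \left(- \frac{1}{3}\right) \left(-169\right) = \frac{169}{3} \approx 56.333$)
$11 l = 11 \cdot \frac{169}{3} = \frac{1859}{3}$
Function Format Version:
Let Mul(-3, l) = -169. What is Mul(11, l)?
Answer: Rational(1859, 3) ≈ 619.67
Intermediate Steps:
l = Rational(169, 3) (l = Mul(Rational(-1, 3), -169) = Rational(169, 3) ≈ 56.333)
Mul(11, l) = Mul(11, Rational(169, 3)) = Rational(1859, 3)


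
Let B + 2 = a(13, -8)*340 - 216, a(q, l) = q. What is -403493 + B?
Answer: -399291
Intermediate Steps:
B = 4202 (B = -2 + (13*340 - 216) = -2 + (4420 - 216) = -2 + 4204 = 4202)
-403493 + B = -403493 + 4202 = -399291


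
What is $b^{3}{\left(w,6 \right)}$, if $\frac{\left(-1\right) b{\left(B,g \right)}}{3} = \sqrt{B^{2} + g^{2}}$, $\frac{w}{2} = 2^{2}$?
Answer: $-27000$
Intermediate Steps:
$w = 8$ ($w = 2 \cdot 2^{2} = 2 \cdot 4 = 8$)
$b{\left(B,g \right)} = - 3 \sqrt{B^{2} + g^{2}}$
$b^{3}{\left(w,6 \right)} = \left(- 3 \sqrt{8^{2} + 6^{2}}\right)^{3} = \left(- 3 \sqrt{64 + 36}\right)^{3} = \left(- 3 \sqrt{100}\right)^{3} = \left(\left(-3\right) 10\right)^{3} = \left(-30\right)^{3} = -27000$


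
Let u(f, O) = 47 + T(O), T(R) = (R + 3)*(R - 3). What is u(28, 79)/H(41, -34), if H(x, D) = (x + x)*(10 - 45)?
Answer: -897/410 ≈ -2.1878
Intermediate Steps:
T(R) = (-3 + R)*(3 + R) (T(R) = (3 + R)*(-3 + R) = (-3 + R)*(3 + R))
H(x, D) = -70*x (H(x, D) = (2*x)*(-35) = -70*x)
u(f, O) = 38 + O² (u(f, O) = 47 + (-9 + O²) = 38 + O²)
u(28, 79)/H(41, -34) = (38 + 79²)/((-70*41)) = (38 + 6241)/(-2870) = 6279*(-1/2870) = -897/410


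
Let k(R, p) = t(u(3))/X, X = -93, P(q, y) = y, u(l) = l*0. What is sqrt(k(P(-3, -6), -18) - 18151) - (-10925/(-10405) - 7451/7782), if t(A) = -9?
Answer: -1498139/16194342 + I*sqrt(17443018)/31 ≈ -0.09251 + 134.73*I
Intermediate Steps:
u(l) = 0
k(R, p) = 3/31 (k(R, p) = -9/(-93) = -9*(-1/93) = 3/31)
sqrt(k(P(-3, -6), -18) - 18151) - (-10925/(-10405) - 7451/7782) = sqrt(3/31 - 18151) - (-10925/(-10405) - 7451/7782) = sqrt(-562678/31) - (-10925*(-1/10405) - 7451*1/7782) = I*sqrt(17443018)/31 - (2185/2081 - 7451/7782) = I*sqrt(17443018)/31 - 1*1498139/16194342 = I*sqrt(17443018)/31 - 1498139/16194342 = -1498139/16194342 + I*sqrt(17443018)/31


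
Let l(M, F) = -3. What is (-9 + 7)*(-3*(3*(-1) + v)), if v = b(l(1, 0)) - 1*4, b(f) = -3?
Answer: -60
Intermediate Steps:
v = -7 (v = -3 - 1*4 = -3 - 4 = -7)
(-9 + 7)*(-3*(3*(-1) + v)) = (-9 + 7)*(-3*(3*(-1) - 7)) = -(-6)*(-3 - 7) = -(-6)*(-10) = -2*30 = -60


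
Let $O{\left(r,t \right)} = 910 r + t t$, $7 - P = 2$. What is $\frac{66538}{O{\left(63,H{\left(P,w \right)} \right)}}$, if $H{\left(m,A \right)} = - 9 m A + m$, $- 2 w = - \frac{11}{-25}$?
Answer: $\frac{6653800}{5755201} \approx 1.1561$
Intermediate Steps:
$P = 5$ ($P = 7 - 2 = 5$)
$w = - \frac{11}{50}$ ($w = - \frac{\left(-11\right) \frac{1}{-25}}{2} = - \frac{\left(-11\right) \left(- \frac{1}{25}\right)}{2} = \left(- \frac{1}{2}\right) \frac{11}{25} = - \frac{11}{50} \approx -0.22$)
$H{\left(m,A \right)} = m - 9 A m$ ($H{\left(m,A \right)} = - 9 A m + m = m - 9 A m$)
$O{\left(r,t \right)} = t^{2} + 910 r$ ($O{\left(r,t \right)} = 910 r + t^{2} = t^{2} + 910 r$)
$\frac{66538}{O{\left(63,H{\left(P,w \right)} \right)}} = \frac{66538}{\left(5 \left(1 - - \frac{99}{50}\right)\right)^{2} + 910 \cdot 63} = \frac{66538}{\left(5 \left(1 + \frac{99}{50}\right)\right)^{2} + 57330} = \frac{66538}{\left(5 \cdot \frac{149}{50}\right)^{2} + 57330} = \frac{66538}{\left(\frac{149}{10}\right)^{2} + 57330} = \frac{66538}{\frac{22201}{100} + 57330} = \frac{66538}{\frac{5755201}{100}} = 66538 \cdot \frac{100}{5755201} = \frac{6653800}{5755201}$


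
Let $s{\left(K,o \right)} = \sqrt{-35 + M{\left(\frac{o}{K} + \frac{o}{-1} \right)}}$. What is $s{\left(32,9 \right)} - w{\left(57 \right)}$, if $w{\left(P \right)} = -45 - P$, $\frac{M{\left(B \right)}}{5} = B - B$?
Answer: $102 + i \sqrt{35} \approx 102.0 + 5.9161 i$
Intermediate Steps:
$M{\left(B \right)} = 0$ ($M{\left(B \right)} = 5 \left(B - B\right) = 5 \cdot 0 = 0$)
$s{\left(K,o \right)} = i \sqrt{35}$ ($s{\left(K,o \right)} = \sqrt{-35 + 0} = \sqrt{-35} = i \sqrt{35}$)
$s{\left(32,9 \right)} - w{\left(57 \right)} = i \sqrt{35} - \left(-45 - 57\right) = i \sqrt{35} - -102 = i \sqrt{35} + 102 = 102 + i \sqrt{35}$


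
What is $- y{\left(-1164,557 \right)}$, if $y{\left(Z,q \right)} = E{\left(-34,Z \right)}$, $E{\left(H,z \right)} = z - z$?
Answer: $0$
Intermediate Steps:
$E{\left(H,z \right)} = 0$
$y{\left(Z,q \right)} = 0$
$- y{\left(-1164,557 \right)} = \left(-1\right) 0 = 0$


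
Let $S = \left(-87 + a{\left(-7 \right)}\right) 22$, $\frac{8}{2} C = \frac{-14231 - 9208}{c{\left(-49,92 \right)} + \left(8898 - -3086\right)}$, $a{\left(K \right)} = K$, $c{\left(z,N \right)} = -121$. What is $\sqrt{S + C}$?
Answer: $\frac{5 i \sqrt{46576119121}}{23726} \approx 45.481 i$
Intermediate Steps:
$C = - \frac{23439}{47452}$ ($C = \frac{\left(-14231 - 9208\right) \frac{1}{-121 + \left(8898 - -3086\right)}}{4} = \frac{\left(-23439\right) \frac{1}{-121 + \left(8898 + 3086\right)}}{4} = \frac{\left(-23439\right) \frac{1}{-121 + 11984}}{4} = \frac{\left(-23439\right) \frac{1}{11863}}{4} = \frac{1}{4} \left(- \frac{23439}{11863}\right) = - \frac{23439}{47452} \approx -0.49395$)
$S = -2068$ ($S = \left(-87 - 7\right) 22 = \left(-94\right) 22 = -2068$)
$\sqrt{S + C} = \sqrt{-2068 - \frac{23439}{47452}} = \sqrt{- \frac{98154175}{47452}} = \frac{5 i \sqrt{46576119121}}{23726}$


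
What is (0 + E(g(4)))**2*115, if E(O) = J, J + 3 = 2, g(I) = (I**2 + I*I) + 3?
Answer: 115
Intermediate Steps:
g(I) = 3 + 2*I**2 (g(I) = (I**2 + I**2) + 3 = 2*I**2 + 3 = 3 + 2*I**2)
J = -1 (J = -3 + 2 = -1)
E(O) = -1
(0 + E(g(4)))**2*115 = (0 - 1)**2*115 = (-1)**2*115 = 1*115 = 115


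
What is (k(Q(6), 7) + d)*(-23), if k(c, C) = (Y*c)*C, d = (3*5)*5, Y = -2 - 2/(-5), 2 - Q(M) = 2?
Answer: -1725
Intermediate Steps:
Q(M) = 0 (Q(M) = 2 - 1*2 = 2 - 2 = 0)
Y = -8/5 (Y = -2 - 2*(-⅕) = -2 + ⅖ = -8/5 ≈ -1.6000)
d = 75 (d = 15*5 = 75)
k(c, C) = -8*C*c/5 (k(c, C) = (-8*c/5)*C = -8*C*c/5)
(k(Q(6), 7) + d)*(-23) = (-8/5*7*0 + 75)*(-23) = (0 + 75)*(-23) = 75*(-23) = -1725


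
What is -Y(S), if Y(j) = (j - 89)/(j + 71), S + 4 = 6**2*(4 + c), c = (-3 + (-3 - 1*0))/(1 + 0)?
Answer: -33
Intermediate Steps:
c = -6 (c = (-3 + (-3 + 0))/1 = (-3 - 3)*1 = -6*1 = -6)
S = -76 (S = -4 + 6**2*(4 - 6) = -4 + 36*(-2) = -4 - 72 = -76)
Y(j) = (-89 + j)/(71 + j)
-Y(S) = -(-89 - 76)/(71 - 76) = -(-165)/(-5) = -(-1)*(-165)/5 = -1*33 = -33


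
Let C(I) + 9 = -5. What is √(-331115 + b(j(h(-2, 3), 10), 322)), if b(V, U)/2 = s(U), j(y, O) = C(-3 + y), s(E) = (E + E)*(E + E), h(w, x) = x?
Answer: 3*√55373 ≈ 705.94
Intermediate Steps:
C(I) = -14 (C(I) = -9 - 5 = -14)
s(E) = 4*E² (s(E) = (2*E)*(2*E) = 4*E²)
j(y, O) = -14
b(V, U) = 8*U² (b(V, U) = 2*(4*U²) = 8*U²)
√(-331115 + b(j(h(-2, 3), 10), 322)) = √(-331115 + 8*322²) = √(-331115 + 8*103684) = √(-331115 + 829472) = √498357 = 3*√55373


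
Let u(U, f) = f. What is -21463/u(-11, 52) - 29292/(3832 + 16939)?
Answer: -34410089/83084 ≈ -414.16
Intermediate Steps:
-21463/u(-11, 52) - 29292/(3832 + 16939) = -21463/52 - 29292/(3832 + 16939) = -21463*1/52 - 29292/20771 = -1651/4 - 29292*1/20771 = -1651/4 - 29292/20771 = -34410089/83084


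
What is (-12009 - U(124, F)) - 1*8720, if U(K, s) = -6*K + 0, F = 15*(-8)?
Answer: -19985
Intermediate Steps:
F = -120
U(K, s) = -6*K
(-12009 - U(124, F)) - 1*8720 = (-12009 - (-6)*124) - 1*8720 = (-12009 - 1*(-744)) - 8720 = (-12009 + 744) - 8720 = -11265 - 8720 = -19985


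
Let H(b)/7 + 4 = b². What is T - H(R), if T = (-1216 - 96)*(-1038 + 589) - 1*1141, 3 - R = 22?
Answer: 585448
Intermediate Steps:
R = -19 (R = 3 - 1*22 = 3 - 22 = -19)
H(b) = -28 + 7*b²
T = 587947 (T = -1312*(-449) - 1141 = 589088 - 1141 = 587947)
T - H(R) = 587947 - (-28 + 7*(-19)²) = 587947 - (-28 + 7*361) = 587947 - (-28 + 2527) = 587947 - 1*2499 = 587947 - 2499 = 585448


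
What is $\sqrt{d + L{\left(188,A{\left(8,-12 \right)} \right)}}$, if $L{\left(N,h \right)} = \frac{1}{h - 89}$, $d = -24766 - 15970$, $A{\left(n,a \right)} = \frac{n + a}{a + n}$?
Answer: $\frac{i \sqrt{78864918}}{44} \approx 201.83 i$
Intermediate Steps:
$A{\left(n,a \right)} = 1$ ($A{\left(n,a \right)} = \frac{a + n}{a + n} = 1$)
$d = -40736$ ($d = -24766 - 15970 = -40736$)
$L{\left(N,h \right)} = \frac{1}{-89 + h}$
$\sqrt{d + L{\left(188,A{\left(8,-12 \right)} \right)}} = \sqrt{-40736 + \frac{1}{-89 + 1}} = \sqrt{-40736 + \frac{1}{-88}} = \sqrt{-40736 - \frac{1}{88}} = \sqrt{- \frac{3584769}{88}} = \frac{i \sqrt{78864918}}{44}$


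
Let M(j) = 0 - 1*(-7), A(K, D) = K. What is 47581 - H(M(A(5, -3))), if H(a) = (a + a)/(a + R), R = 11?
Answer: 428222/9 ≈ 47580.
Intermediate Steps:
M(j) = 7 (M(j) = 0 + 7 = 7)
H(a) = 2*a/(11 + a) (H(a) = (a + a)/(a + 11) = (2*a)/(11 + a) = 2*a/(11 + a))
47581 - H(M(A(5, -3))) = 47581 - 2*7/(11 + 7) = 47581 - 2*7/18 = 47581 - 1*7/9 = 47581 - 7/9 = 428222/9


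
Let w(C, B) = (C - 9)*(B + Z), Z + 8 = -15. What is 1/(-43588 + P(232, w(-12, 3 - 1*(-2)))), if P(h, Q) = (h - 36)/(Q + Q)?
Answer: -27/1176869 ≈ -2.2942e-5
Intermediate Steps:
Z = -23 (Z = -8 - 15 = -23)
w(C, B) = (-23 + B)*(-9 + C) (w(C, B) = (C - 9)*(B - 23) = (-9 + C)*(-23 + B) = (-23 + B)*(-9 + C))
P(h, Q) = (-36 + h)/(2*Q) (P(h, Q) = (-36 + h)/((2*Q)) = (-36 + h)*(1/(2*Q)) = (-36 + h)/(2*Q))
1/(-43588 + P(232, w(-12, 3 - 1*(-2)))) = 1/(-43588 + (-36 + 232)/(2*(207 - 23*(-12) - 9*(3 - 1*(-2)) + (3 - 1*(-2))*(-12)))) = 1/(-43588 + (1/2)*196/(207 + 276 - 9*(3 + 2) + (3 + 2)*(-12))) = 1/(-43588 + (1/2)*196/(207 + 276 - 9*5 + 5*(-12))) = 1/(-43588 + (1/2)*196/(207 + 276 - 45 - 60)) = 1/(-43588 + (1/2)*196/378) = 1/(-43588 + (1/2)*(1/378)*196) = 1/(-43588 + 7/27) = 1/(-1176869/27) = -27/1176869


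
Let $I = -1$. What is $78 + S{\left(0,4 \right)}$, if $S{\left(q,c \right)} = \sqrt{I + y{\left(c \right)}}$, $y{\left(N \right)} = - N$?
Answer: $78 + i \sqrt{5} \approx 78.0 + 2.2361 i$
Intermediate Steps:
$S{\left(q,c \right)} = \sqrt{-1 - c}$
$78 + S{\left(0,4 \right)} = 78 + \sqrt{-1 - 4} = 78 + \sqrt{-5} = 78 + i \sqrt{5}$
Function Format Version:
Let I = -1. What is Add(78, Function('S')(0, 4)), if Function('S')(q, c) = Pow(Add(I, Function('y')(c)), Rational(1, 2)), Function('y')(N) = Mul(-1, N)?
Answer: Add(78, Mul(I, Pow(5, Rational(1, 2)))) ≈ Add(78.000, Mul(2.2361, I))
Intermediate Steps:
Function('S')(q, c) = Pow(Add(-1, Mul(-1, c)), Rational(1, 2))
Add(78, Function('S')(0, 4)) = Add(78, Pow(Add(-1, Mul(-1, 4)), Rational(1, 2))) = Add(78, Pow(Add(-1, -4), Rational(1, 2))) = Add(78, Pow(-5, Rational(1, 2))) = Add(78, Mul(I, Pow(5, Rational(1, 2))))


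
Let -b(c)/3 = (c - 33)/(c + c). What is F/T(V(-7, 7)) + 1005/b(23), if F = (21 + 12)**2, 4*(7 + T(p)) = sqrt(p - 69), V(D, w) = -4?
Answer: 1198669/857 - 4356*I*sqrt(73)/857 ≈ 1398.7 - 43.428*I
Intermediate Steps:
T(p) = -7 + sqrt(-69 + p)/4 (T(p) = -7 + sqrt(p - 69)/4 = -7 + sqrt(-69 + p)/4)
b(c) = -3*(-33 + c)/(2*c) (b(c) = -3*(c - 33)/(c + c) = -3*(-33 + c)/(2*c))
F = 1089 (F = 33**2 = 1089)
F/T(V(-7, 7)) + 1005/b(23) = 1089/(-7 + sqrt(-69 - 4)/4) + 1005/(((3/2)*(33 - 1*23)/23)) = 1089/(-7 + sqrt(-73)/4) + 1005/(((3/2)*(1/23)*(33 - 23))) = 1089/(-7 + (I*sqrt(73))/4) + 1005/(((3/2)*(1/23)*10)) = 1089/(-7 + I*sqrt(73)/4) + 1005/(15/23) = 1089/(-7 + I*sqrt(73)/4) + 1005*(23/15) = 1089/(-7 + I*sqrt(73)/4) + 1541 = 1541 + 1089/(-7 + I*sqrt(73)/4)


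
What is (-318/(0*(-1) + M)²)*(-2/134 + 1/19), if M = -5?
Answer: -15264/31825 ≈ -0.47962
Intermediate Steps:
(-318/(0*(-1) + M)²)*(-2/134 + 1/19) = (-318/(0*(-1) - 5)²)*(-2/134 + 1/19) = (-318/(0 - 5)²)*(-2*1/134 + 1*(1/19)) = (-318/((-5)²))*(-1/67 + 1/19) = -318/25*(48/1273) = -318*1/25*(48/1273) = -318/25*48/1273 = -15264/31825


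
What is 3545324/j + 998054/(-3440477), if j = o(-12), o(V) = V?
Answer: -3049404414049/10321431 ≈ -2.9544e+5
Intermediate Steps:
j = -12
3545324/j + 998054/(-3440477) = 3545324/(-12) + 998054/(-3440477) = 3545324*(-1/12) + 998054*(-1/3440477) = -886331/3 - 998054/3440477 = -3049404414049/10321431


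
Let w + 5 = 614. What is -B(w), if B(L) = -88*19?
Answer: 1672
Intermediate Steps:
w = 609 (w = -5 + 614 = 609)
B(L) = -1672
-B(w) = -1*(-1672) = 1672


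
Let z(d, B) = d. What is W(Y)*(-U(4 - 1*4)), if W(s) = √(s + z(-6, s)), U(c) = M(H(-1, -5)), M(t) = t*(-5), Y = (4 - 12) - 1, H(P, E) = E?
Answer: -25*I*√15 ≈ -96.825*I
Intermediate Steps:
Y = -9 (Y = -8 - 1 = -9)
M(t) = -5*t
U(c) = 25 (U(c) = -5*(-5) = 25)
W(s) = √(-6 + s) (W(s) = √(s - 6) = √(-6 + s))
W(Y)*(-U(4 - 1*4)) = √(-6 - 9)*(-1*25) = √(-15)*(-25) = (I*√15)*(-25) = -25*I*√15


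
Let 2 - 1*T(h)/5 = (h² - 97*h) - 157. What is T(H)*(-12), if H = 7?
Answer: -47340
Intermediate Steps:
T(h) = 795 - 5*h² + 485*h (T(h) = 10 - 5*((h² - 97*h) - 157) = 10 - 5*(-157 + h² - 97*h) = 10 + (785 - 5*h² + 485*h) = 795 - 5*h² + 485*h)
T(H)*(-12) = (795 - 5*7² + 485*7)*(-12) = (795 - 5*49 + 3395)*(-12) = (795 - 245 + 3395)*(-12) = 3945*(-12) = -47340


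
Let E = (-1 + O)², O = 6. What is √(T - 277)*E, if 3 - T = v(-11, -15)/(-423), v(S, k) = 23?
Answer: 25*I*√5446313/141 ≈ 413.78*I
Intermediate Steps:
T = 1292/423 (T = 3 - 23/(-423) = 3 - 23*(-1)/423 = 3 - 1*(-23/423) = 3 + 23/423 = 1292/423 ≈ 3.0544)
E = 25 (E = (-1 + 6)² = 5² = 25)
√(T - 277)*E = √(1292/423 - 277)*25 = √(-115879/423)*25 = (I*√5446313/141)*25 = 25*I*√5446313/141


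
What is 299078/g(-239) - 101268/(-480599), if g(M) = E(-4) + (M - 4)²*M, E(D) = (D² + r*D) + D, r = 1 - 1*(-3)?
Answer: 1285429834898/6782556716285 ≈ 0.18952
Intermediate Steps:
r = 4 (r = 1 + 3 = 4)
E(D) = D² + 5*D (E(D) = (D² + 4*D) + D = D² + 5*D)
g(M) = -4 + M*(-4 + M)² (g(M) = -4*(5 - 4) + (M - 4)²*M = -4*1 + (-4 + M)²*M = -4 + M*(-4 + M)²)
299078/g(-239) - 101268/(-480599) = 299078/(-4 - 239*(-4 - 239)²) - 101268/(-480599) = 299078/(-4 - 239*(-243)²) - 101268*(-1/480599) = 299078/(-4 - 239*59049) + 101268/480599 = 299078/(-4 - 14112711) + 101268/480599 = 299078/(-14112715) + 101268/480599 = 299078*(-1/14112715) + 101268/480599 = -299078/14112715 + 101268/480599 = 1285429834898/6782556716285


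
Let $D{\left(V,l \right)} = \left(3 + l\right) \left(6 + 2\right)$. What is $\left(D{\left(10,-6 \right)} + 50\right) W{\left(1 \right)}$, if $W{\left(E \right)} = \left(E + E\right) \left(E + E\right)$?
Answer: $104$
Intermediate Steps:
$W{\left(E \right)} = 4 E^{2}$ ($W{\left(E \right)} = 2 E 2 E = 4 E^{2}$)
$D{\left(V,l \right)} = 24 + 8 l$ ($D{\left(V,l \right)} = \left(3 + l\right) 8 = 24 + 8 l$)
$\left(D{\left(10,-6 \right)} + 50\right) W{\left(1 \right)} = \left(\left(24 + 8 \left(-6\right)\right) + 50\right) 4 \cdot 1^{2} = \left(\left(24 - 48\right) + 50\right) 4 \cdot 1 = \left(-24 + 50\right) 4 = 26 \cdot 4 = 104$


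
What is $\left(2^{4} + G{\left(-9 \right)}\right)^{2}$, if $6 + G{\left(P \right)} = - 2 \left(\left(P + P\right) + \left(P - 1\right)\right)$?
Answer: $4356$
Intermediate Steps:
$G{\left(P \right)} = -4 - 6 P$ ($G{\left(P \right)} = -6 - 2 \left(\left(P + P\right) + \left(P - 1\right)\right) = -6 - 2 \left(2 P + \left(P - 1\right)\right) = -6 - 2 \left(2 P + \left(-1 + P\right)\right) = -6 - 2 \left(-1 + 3 P\right) = -6 - \left(-2 + 6 P\right) = -4 - 6 P$)
$\left(2^{4} + G{\left(-9 \right)}\right)^{2} = \left(2^{4} - -50\right)^{2} = \left(16 + \left(-4 + 54\right)\right)^{2} = \left(16 + 50\right)^{2} = 66^{2} = 4356$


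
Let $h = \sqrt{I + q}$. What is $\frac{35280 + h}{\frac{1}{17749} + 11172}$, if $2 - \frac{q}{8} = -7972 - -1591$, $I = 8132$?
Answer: $\frac{626184720}{198291829} + \frac{35498 \sqrt{14799}}{198291829} \approx 3.1797$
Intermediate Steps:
$q = 51064$ ($q = 16 - 8 \left(-7972 - -1591\right) = 16 - 8 \left(-7972 + 1591\right) = 16 - -51048 = 16 + 51048 = 51064$)
$h = 2 \sqrt{14799}$ ($h = \sqrt{8132 + 51064} = \sqrt{59196} = 2 \sqrt{14799} \approx 243.3$)
$\frac{35280 + h}{\frac{1}{17749} + 11172} = \frac{35280 + 2 \sqrt{14799}}{\frac{1}{17749} + 11172} = \frac{35280 + 2 \sqrt{14799}}{\frac{198291829}{17749}} = \left(35280 + 2 \sqrt{14799}\right) \frac{17749}{198291829} = \frac{626184720}{198291829} + \frac{35498 \sqrt{14799}}{198291829}$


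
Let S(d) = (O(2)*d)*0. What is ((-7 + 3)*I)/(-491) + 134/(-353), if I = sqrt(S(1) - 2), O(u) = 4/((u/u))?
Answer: -134/353 + 4*I*sqrt(2)/491 ≈ -0.3796 + 0.011521*I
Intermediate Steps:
O(u) = 4 (O(u) = 4/1 = 4*1 = 4)
S(d) = 0 (S(d) = (4*d)*0 = 0)
I = I*sqrt(2) (I = sqrt(0 - 2) = sqrt(-2) = I*sqrt(2) ≈ 1.4142*I)
((-7 + 3)*I)/(-491) + 134/(-353) = ((-7 + 3)*(I*sqrt(2)))/(-491) + 134/(-353) = -4*I*sqrt(2)*(-1/491) + 134*(-1/353) = -4*I*sqrt(2)*(-1/491) - 134/353 = 4*I*sqrt(2)/491 - 134/353 = -134/353 + 4*I*sqrt(2)/491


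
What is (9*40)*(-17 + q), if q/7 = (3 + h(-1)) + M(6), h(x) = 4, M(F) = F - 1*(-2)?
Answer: 31680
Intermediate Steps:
M(F) = 2 + F (M(F) = F + 2 = 2 + F)
q = 105 (q = 7*((3 + 4) + (2 + 6)) = 7*(7 + 8) = 7*15 = 105)
(9*40)*(-17 + q) = (9*40)*(-17 + 105) = 360*88 = 31680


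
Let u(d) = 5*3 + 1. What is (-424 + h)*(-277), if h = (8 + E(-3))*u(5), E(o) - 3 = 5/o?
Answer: 228248/3 ≈ 76083.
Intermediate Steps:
E(o) = 3 + 5/o
u(d) = 16 (u(d) = 15 + 1 = 16)
h = 448/3 (h = (8 + (3 + 5/(-3)))*16 = (8 + (3 + 5*(-1/3)))*16 = (8 + (3 - 5/3))*16 = (8 + 4/3)*16 = (28/3)*16 = 448/3 ≈ 149.33)
(-424 + h)*(-277) = (-424 + 448/3)*(-277) = -824/3*(-277) = 228248/3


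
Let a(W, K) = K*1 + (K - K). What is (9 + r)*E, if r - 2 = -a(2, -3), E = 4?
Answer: 56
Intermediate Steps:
a(W, K) = K (a(W, K) = K + 0 = K)
r = 5 (r = 2 - 1*(-3) = 2 + 3 = 5)
(9 + r)*E = (9 + 5)*4 = 14*4 = 56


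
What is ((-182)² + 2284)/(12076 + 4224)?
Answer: 8852/4075 ≈ 2.1723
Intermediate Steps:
((-182)² + 2284)/(12076 + 4224) = (33124 + 2284)/16300 = 35408*(1/16300) = 8852/4075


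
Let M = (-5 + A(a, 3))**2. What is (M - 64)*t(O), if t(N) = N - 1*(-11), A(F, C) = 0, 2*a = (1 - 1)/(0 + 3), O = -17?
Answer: 234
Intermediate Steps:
a = 0 (a = ((1 - 1)/(0 + 3))/2 = (0/3)/2 = (0*(1/3))/2 = (1/2)*0 = 0)
M = 25 (M = (-5 + 0)**2 = (-5)**2 = 25)
t(N) = 11 + N (t(N) = N + 11 = 11 + N)
(M - 64)*t(O) = (25 - 64)*(11 - 17) = -39*(-6) = 234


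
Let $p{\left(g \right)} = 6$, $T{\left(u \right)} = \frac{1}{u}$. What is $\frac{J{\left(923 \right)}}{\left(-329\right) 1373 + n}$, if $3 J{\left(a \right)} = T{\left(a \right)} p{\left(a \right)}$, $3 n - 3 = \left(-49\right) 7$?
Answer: $- \frac{6}{1251118193} \approx -4.7957 \cdot 10^{-9}$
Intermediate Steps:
$n = - \frac{340}{3}$ ($n = 1 + \frac{\left(-49\right) 7}{3} = 1 + \frac{1}{3} \left(-343\right) = 1 - \frac{343}{3} = - \frac{340}{3} \approx -113.33$)
$J{\left(a \right)} = \frac{2}{a}$ ($J{\left(a \right)} = \frac{\frac{1}{a} 6}{3} = \frac{6 \frac{1}{a}}{3} = \frac{2}{a}$)
$\frac{J{\left(923 \right)}}{\left(-329\right) 1373 + n} = \frac{2 \cdot \frac{1}{923}}{\left(-329\right) 1373 - \frac{340}{3}} = \frac{2 \cdot \frac{1}{923}}{-451717 - \frac{340}{3}} = \frac{2}{923 \left(- \frac{1355491}{3}\right)} = \frac{2}{923} \left(- \frac{3}{1355491}\right) = - \frac{6}{1251118193}$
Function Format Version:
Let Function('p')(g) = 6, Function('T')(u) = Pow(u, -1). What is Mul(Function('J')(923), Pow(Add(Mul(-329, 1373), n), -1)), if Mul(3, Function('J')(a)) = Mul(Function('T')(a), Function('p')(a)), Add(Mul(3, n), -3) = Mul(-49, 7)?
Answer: Rational(-6, 1251118193) ≈ -4.7957e-9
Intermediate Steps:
n = Rational(-340, 3) (n = Add(1, Mul(Rational(1, 3), Mul(-49, 7))) = Add(1, Mul(Rational(1, 3), -343)) = Add(1, Rational(-343, 3)) = Rational(-340, 3) ≈ -113.33)
Function('J')(a) = Mul(2, Pow(a, -1)) (Function('J')(a) = Mul(Rational(1, 3), Mul(Pow(a, -1), 6)) = Mul(Rational(1, 3), Mul(6, Pow(a, -1))) = Mul(2, Pow(a, -1)))
Mul(Function('J')(923), Pow(Add(Mul(-329, 1373), n), -1)) = Mul(Mul(2, Pow(923, -1)), Pow(Add(Mul(-329, 1373), Rational(-340, 3)), -1)) = Mul(Mul(2, Rational(1, 923)), Pow(Add(-451717, Rational(-340, 3)), -1)) = Mul(Rational(2, 923), Pow(Rational(-1355491, 3), -1)) = Mul(Rational(2, 923), Rational(-3, 1355491)) = Rational(-6, 1251118193)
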